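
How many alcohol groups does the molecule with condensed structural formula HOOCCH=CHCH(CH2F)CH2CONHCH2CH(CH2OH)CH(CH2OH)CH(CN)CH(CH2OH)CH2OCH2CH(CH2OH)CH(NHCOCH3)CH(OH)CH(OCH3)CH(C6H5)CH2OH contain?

6

–COOH: carbonyl C bonded to –OH and C → carboxylic acid (the –OH is not a separate alcohol).
C=C double bond → alkene.
pendant –CH2X: halogen on sp³ carbon → alkyl halide.
–C(=O)–N– linkage → amide (the N is not an amine).
pendant –CH2OH on an sp³ backbone C → alcohol.
pendant –CH2OH on an sp³ backbone C → alcohol.
pendant –C≡N: nitrile.
pendant –CH2OH on an sp³ backbone C → alcohol.
C–O–C with sp³ carbons on both sides and no adjacent C=O → ether.
pendant –CH2OH on an sp³ backbone C → alcohol.
pendant –NHC(=O)CH3: N bonded to a carbonyl → amide (not amine).
–OH on an sp³ carbon → alcohol (secondary).
pendant –OCH3: C–O–C with sp³ C, no adjacent C=O → ether.
pendant –C6H5: benzene ring → arene.
–OH on an sp³ carbon → alcohol.
Alcohol appears at: CH(CH2OH), CH(CH2OH), CH(CH2OH), CH(CH2OH), CH(OH), CH2OH → 6.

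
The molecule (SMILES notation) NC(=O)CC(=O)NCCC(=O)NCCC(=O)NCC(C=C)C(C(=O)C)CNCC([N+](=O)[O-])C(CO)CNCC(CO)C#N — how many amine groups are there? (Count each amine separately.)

2

–C(=O)NH2: carbonyl C bonded to C and to N → amide (the N is not a separate amine).
–C(=O)–N– linkage → amide (the N is not an amine).
–C(=O)–N– linkage → amide (the N is not an amine).
–C(=O)–N– linkage → amide (the N is not an amine).
pendant –CH=CH2: C=C double bond → alkene.
pendant –COCH3: carbonyl C bonded to two carbons → ketone.
C–N–C with sp³ carbons and no adjacent C=O → amine (secondary).
–NO2 on an sp³ carbon → nitro (the N=O is not a carbonyl).
pendant –CH2OH on an sp³ backbone C → alcohol.
C–N–C with sp³ carbons and no adjacent C=O → amine (secondary).
pendant –CH2OH on an sp³ backbone C → alcohol.
–C≡N: carbon triple-bonded to nitrogen → nitrile.
Amine appears at: CH2NHCH2, CH2NHCH2 → 2.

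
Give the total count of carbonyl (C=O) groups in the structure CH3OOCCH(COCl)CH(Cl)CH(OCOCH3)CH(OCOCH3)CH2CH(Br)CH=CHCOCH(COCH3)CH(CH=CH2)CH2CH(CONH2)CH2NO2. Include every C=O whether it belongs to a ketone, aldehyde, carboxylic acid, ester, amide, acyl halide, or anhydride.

CH3OOC: ester, 1 C=O (running total 1).
CH(COCl): acyl halide, 1 C=O (running total 2).
CH(OCOCH3): ester, 1 C=O (running total 3).
CH(OCOCH3): ester, 1 C=O (running total 4).
CO: ketone, 1 C=O (running total 5).
CH(COCH3): ketone, 1 C=O (running total 6).
CH(CONH2): amide, 1 C=O (running total 7).

7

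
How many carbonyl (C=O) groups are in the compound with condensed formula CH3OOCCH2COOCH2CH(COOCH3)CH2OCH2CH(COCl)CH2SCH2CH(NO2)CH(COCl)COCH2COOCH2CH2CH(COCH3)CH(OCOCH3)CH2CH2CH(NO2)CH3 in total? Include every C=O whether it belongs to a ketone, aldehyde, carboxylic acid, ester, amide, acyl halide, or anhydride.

CH3OOC: ester, 1 C=O (running total 1).
CH2COOCH2: ester, 1 C=O (running total 2).
CH(COOCH3): ester, 1 C=O (running total 3).
CH(COCl): acyl halide, 1 C=O (running total 4).
CH(COCl): acyl halide, 1 C=O (running total 5).
CO: ketone, 1 C=O (running total 6).
CH2COOCH2: ester, 1 C=O (running total 7).
CH(COCH3): ketone, 1 C=O (running total 8).
CH(OCOCH3): ester, 1 C=O (running total 9).

9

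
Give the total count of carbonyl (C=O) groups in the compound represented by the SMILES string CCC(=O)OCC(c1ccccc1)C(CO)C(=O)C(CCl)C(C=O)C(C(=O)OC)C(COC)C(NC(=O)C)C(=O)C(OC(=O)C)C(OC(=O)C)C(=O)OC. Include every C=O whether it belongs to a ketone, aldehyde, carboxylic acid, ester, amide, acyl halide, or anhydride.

9

CH2COOCH2: ester, 1 C=O (running total 1).
CO: ketone, 1 C=O (running total 2).
CH(CHO): aldehyde, 1 C=O (running total 3).
CH(COOCH3): ester, 1 C=O (running total 4).
CH(NHCOCH3): amide, 1 C=O (running total 5).
CO: ketone, 1 C=O (running total 6).
CH(OCOCH3): ester, 1 C=O (running total 7).
CH(OCOCH3): ester, 1 C=O (running total 8).
COOCH3: ester, 1 C=O (running total 9).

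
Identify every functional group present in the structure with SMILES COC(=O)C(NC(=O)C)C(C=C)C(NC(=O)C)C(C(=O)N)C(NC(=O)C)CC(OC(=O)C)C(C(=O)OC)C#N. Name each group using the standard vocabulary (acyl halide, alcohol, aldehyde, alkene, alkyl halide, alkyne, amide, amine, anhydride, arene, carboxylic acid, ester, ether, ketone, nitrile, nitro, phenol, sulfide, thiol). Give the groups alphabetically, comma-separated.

CH3O–C(=O)–: carbonyl C bonded to C and to –OCH3 → ester (not ketone + ether).
pendant –NHC(=O)CH3: N bonded to a carbonyl → amide (not amine).
pendant –CH=CH2: C=C double bond → alkene.
pendant –NHC(=O)CH3: N bonded to a carbonyl → amide (not amine).
pendant –CONH2: carbonyl C bonded to C and N → amide.
pendant –NHC(=O)CH3: N bonded to a carbonyl → amide (not amine).
pendant –OC(=O)CH3: an acyloxy group → ester.
pendant –COOCH3: carbonyl C bonded to C and –OCH3 → ester.
–C≡N: carbon triple-bonded to nitrogen → nitrile.

alkene, amide, ester, nitrile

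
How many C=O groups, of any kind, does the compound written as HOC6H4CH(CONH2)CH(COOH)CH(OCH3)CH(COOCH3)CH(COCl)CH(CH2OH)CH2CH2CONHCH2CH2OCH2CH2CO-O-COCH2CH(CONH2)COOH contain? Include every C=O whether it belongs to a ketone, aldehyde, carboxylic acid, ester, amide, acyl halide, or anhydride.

9

CH(CONH2): amide, 1 C=O (running total 1).
CH(COOH): carboxylic acid, 1 C=O (running total 2).
CH(COOCH3): ester, 1 C=O (running total 3).
CH(COCl): acyl halide, 1 C=O (running total 4).
CH2CONHCH2: amide, 1 C=O (running total 5).
CH2CO-O-COCH2: anhydride, 2 C=O (running total 7).
CH(CONH2): amide, 1 C=O (running total 8).
COOH: carboxylic acid, 1 C=O (running total 9).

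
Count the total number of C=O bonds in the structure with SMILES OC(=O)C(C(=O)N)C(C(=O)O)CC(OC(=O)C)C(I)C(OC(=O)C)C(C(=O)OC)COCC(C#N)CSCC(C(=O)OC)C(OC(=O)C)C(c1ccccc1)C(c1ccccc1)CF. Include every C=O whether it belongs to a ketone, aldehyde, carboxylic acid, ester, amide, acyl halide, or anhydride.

HOOC: carboxylic acid, 1 C=O (running total 1).
CH(CONH2): amide, 1 C=O (running total 2).
CH(COOH): carboxylic acid, 1 C=O (running total 3).
CH(OCOCH3): ester, 1 C=O (running total 4).
CH(OCOCH3): ester, 1 C=O (running total 5).
CH(COOCH3): ester, 1 C=O (running total 6).
CH(COOCH3): ester, 1 C=O (running total 7).
CH(OCOCH3): ester, 1 C=O (running total 8).

8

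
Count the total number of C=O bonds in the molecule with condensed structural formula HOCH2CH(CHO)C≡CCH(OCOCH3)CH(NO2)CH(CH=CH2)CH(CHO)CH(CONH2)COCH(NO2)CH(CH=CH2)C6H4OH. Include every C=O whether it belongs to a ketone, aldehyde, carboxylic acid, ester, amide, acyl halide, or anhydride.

5

CH(CHO): aldehyde, 1 C=O (running total 1).
CH(OCOCH3): ester, 1 C=O (running total 2).
CH(CHO): aldehyde, 1 C=O (running total 3).
CH(CONH2): amide, 1 C=O (running total 4).
CO: ketone, 1 C=O (running total 5).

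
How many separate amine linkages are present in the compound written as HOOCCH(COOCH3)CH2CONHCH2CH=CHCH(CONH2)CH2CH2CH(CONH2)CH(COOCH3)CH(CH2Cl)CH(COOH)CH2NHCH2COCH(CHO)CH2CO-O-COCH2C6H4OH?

Reading the structure from left to right:
  HOOC: –COOH: carbonyl C bonded to –OH and C → carboxylic acid (the –OH is not a separate alcohol).
  CH(COOCH3): pendant –COOCH3: carbonyl C bonded to C and –OCH3 → ester.
  CH2CONHCH2: –C(=O)–N– linkage → amide (the N is not an amine).
  CH=CH: C=C double bond → alkene.
  CH(CONH2): pendant –CONH2: carbonyl C bonded to C and N → amide.
  CH(CONH2): pendant –CONH2: carbonyl C bonded to C and N → amide.
  CH(COOCH3): pendant –COOCH3: carbonyl C bonded to C and –OCH3 → ester.
  CH(CH2Cl): pendant –CH2X: halogen on sp³ carbon → alkyl halide.
  CH(COOH): pendant –COOH: carbonyl C bonded to C and –OH → carboxylic acid.
  CH2NHCH2: C–N–C with sp³ carbons and no adjacent C=O → amine (secondary).
  CO: –C(=O)– with carbon on both sides → ketone.
  CH(CHO): pendant –CHO: carbonyl C bonded to C and H → aldehyde.
  CH2CO-O-COCH2: two acyl groups sharing one oxygen, –C(=O)–O–C(=O)– → anhydride.
  C6H4OH: –OH attached directly to an aromatic ring → phenol (not alcohol); the ring itself is an arene.
Amine appears at: CH2NHCH2 → 1.

1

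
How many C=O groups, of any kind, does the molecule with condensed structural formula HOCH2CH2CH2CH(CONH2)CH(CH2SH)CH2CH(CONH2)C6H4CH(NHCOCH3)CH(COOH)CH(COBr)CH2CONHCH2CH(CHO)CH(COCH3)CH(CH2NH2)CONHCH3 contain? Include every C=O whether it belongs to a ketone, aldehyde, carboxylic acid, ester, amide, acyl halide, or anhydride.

9

CH(CONH2): amide, 1 C=O (running total 1).
CH(CONH2): amide, 1 C=O (running total 2).
CH(NHCOCH3): amide, 1 C=O (running total 3).
CH(COOH): carboxylic acid, 1 C=O (running total 4).
CH(COBr): acyl halide, 1 C=O (running total 5).
CH2CONHCH2: amide, 1 C=O (running total 6).
CH(CHO): aldehyde, 1 C=O (running total 7).
CH(COCH3): ketone, 1 C=O (running total 8).
CONHCH3: amide, 1 C=O (running total 9).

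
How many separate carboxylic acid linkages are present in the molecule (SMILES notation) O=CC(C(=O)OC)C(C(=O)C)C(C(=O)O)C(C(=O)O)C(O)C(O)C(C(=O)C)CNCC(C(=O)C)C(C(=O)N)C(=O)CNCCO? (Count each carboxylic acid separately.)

Reading the structure from left to right:
  OHC: terminal –CHO: carbonyl C bonded to H and C → aldehyde.
  CH(COOCH3): pendant –COOCH3: carbonyl C bonded to C and –OCH3 → ester.
  CH(COCH3): pendant –COCH3: carbonyl C bonded to two carbons → ketone.
  CH(COOH): pendant –COOH: carbonyl C bonded to C and –OH → carboxylic acid.
  CH(COOH): pendant –COOH: carbonyl C bonded to C and –OH → carboxylic acid.
  CH(OH): –OH on an sp³ carbon → alcohol (secondary).
  CH(OH): –OH on an sp³ carbon → alcohol (secondary).
  CH(COCH3): pendant –COCH3: carbonyl C bonded to two carbons → ketone.
  CH2NHCH2: C–N–C with sp³ carbons and no adjacent C=O → amine (secondary).
  CH(COCH3): pendant –COCH3: carbonyl C bonded to two carbons → ketone.
  CH(CONH2): pendant –CONH2: carbonyl C bonded to C and N → amide.
  CO: –C(=O)– with carbon on both sides → ketone.
  CH2NHCH2: C–N–C with sp³ carbons and no adjacent C=O → amine (secondary).
  CH2OH: –OH on an sp³ carbon → alcohol.
Carboxylic acid appears at: CH(COOH), CH(COOH) → 2.

2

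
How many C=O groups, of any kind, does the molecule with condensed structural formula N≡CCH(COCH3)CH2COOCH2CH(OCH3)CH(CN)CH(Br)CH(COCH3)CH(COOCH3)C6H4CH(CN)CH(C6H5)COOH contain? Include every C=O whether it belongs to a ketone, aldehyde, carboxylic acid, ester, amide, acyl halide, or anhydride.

5

CH(COCH3): ketone, 1 C=O (running total 1).
CH2COOCH2: ester, 1 C=O (running total 2).
CH(COCH3): ketone, 1 C=O (running total 3).
CH(COOCH3): ester, 1 C=O (running total 4).
COOH: carboxylic acid, 1 C=O (running total 5).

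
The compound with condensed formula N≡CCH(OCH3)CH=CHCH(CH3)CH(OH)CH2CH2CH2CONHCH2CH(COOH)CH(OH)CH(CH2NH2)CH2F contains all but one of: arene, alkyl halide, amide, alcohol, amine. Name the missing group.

arene

alkyl halide: present (CH2F — halogen on an sp³ carbon → alkyl halide).
alcohol: present (CH(OH) — –OH on an sp³ carbon → alcohol (secondary)).
amine: present (CH(CH2NH2) — pendant –CH2NH2: N on sp³ C, no adjacent C=O → amine).
amide: present (CH2CONHCH2 — –C(=O)–N– linkage → amide (the N is not an amine)).
arene: no segment matches this pattern.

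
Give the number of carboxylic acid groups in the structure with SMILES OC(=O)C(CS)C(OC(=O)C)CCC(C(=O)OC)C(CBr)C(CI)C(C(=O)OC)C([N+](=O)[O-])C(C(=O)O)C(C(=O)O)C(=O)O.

–COOH: carbonyl C bonded to –OH and C → carboxylic acid (the –OH is not a separate alcohol).
pendant –CH2SH → thiol.
pendant –OC(=O)CH3: an acyloxy group → ester.
pendant –COOCH3: carbonyl C bonded to C and –OCH3 → ester.
pendant –CH2X: halogen on sp³ carbon → alkyl halide.
pendant –CH2X: halogen on sp³ carbon → alkyl halide.
pendant –COOCH3: carbonyl C bonded to C and –OCH3 → ester.
–NO2 on an sp³ carbon → nitro (the N=O is not a carbonyl).
pendant –COOH: carbonyl C bonded to C and –OH → carboxylic acid.
pendant –COOH: carbonyl C bonded to C and –OH → carboxylic acid.
–COOH: carbonyl C bonded to –OH and C → carboxylic acid (the –OH is not a separate alcohol).
Carboxylic acid appears at: HOOC, CH(COOH), CH(COOH), COOH → 4.

4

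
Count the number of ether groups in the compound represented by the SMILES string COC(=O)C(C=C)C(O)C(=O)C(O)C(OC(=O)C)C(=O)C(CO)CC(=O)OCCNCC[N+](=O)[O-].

0

CH3O–C(=O)–: carbonyl C bonded to C and to –OCH3 → ester (not ketone + ether).
pendant –CH=CH2: C=C double bond → alkene.
–OH on an sp³ carbon → alcohol (secondary).
–C(=O)– with carbon on both sides → ketone.
–OH on an sp³ carbon → alcohol (secondary).
pendant –OC(=O)CH3: an acyloxy group → ester.
–C(=O)– with carbon on both sides → ketone.
pendant –CH2OH on an sp³ backbone C → alcohol.
–C(=O)–O–C with C on the carbonyl side → ester.
C–N–C with sp³ carbons and no adjacent C=O → amine (secondary).
–NO2 on carbon → nitro group.
No segment is a ether: CH3OOC is ester, not ether; CH(OH) is alcohol, not ether; CH(OH) is alcohol, not ether. → 0.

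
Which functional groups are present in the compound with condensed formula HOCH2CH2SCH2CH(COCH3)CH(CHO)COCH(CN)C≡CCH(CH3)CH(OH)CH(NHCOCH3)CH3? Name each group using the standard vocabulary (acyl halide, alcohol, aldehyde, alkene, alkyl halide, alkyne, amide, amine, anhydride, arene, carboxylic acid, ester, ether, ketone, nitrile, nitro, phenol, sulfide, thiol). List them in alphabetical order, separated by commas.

HO– on an sp³ carbon → alcohol.
C–S–C linkage → sulfide (thioether).
pendant –COCH3: carbonyl C bonded to two carbons → ketone.
pendant –CHO: carbonyl C bonded to C and H → aldehyde.
–C(=O)– with carbon on both sides → ketone.
pendant –C≡N: nitrile.
C≡C triple bond → alkyne.
–OH on an sp³ carbon → alcohol (secondary).
pendant –NHC(=O)CH3: N bonded to a carbonyl → amide (not amine).

alcohol, aldehyde, alkyne, amide, ketone, nitrile, sulfide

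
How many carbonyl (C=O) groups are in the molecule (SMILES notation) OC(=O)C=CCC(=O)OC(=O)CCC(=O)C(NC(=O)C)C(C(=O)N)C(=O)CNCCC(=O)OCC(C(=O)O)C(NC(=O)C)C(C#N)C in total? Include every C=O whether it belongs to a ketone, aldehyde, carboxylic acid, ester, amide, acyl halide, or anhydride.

10

HOOC: carboxylic acid, 1 C=O (running total 1).
CH2CO-O-COCH2: anhydride, 2 C=O (running total 3).
CO: ketone, 1 C=O (running total 4).
CH(NHCOCH3): amide, 1 C=O (running total 5).
CH(CONH2): amide, 1 C=O (running total 6).
CO: ketone, 1 C=O (running total 7).
CH2COOCH2: ester, 1 C=O (running total 8).
CH(COOH): carboxylic acid, 1 C=O (running total 9).
CH(NHCOCH3): amide, 1 C=O (running total 10).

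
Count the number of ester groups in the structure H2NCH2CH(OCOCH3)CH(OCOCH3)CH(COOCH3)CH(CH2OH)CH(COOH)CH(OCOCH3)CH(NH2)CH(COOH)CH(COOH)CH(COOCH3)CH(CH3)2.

Working along the chain:
  H2NCH2: –NH2 on an sp³ carbon with no adjacent C=O → amine.
  CH(OCOCH3): pendant –OC(=O)CH3: an acyloxy group → ester.
  CH(OCOCH3): pendant –OC(=O)CH3: an acyloxy group → ester.
  CH(COOCH3): pendant –COOCH3: carbonyl C bonded to C and –OCH3 → ester.
  CH(CH2OH): pendant –CH2OH on an sp³ backbone C → alcohol.
  CH(COOH): pendant –COOH: carbonyl C bonded to C and –OH → carboxylic acid.
  CH(OCOCH3): pendant –OC(=O)CH3: an acyloxy group → ester.
  CH(NH2): –NH2 on an sp³ carbon with no adjacent C=O → amine.
  CH(COOH): pendant –COOH: carbonyl C bonded to C and –OH → carboxylic acid.
  CH(COOH): pendant –COOH: carbonyl C bonded to C and –OH → carboxylic acid.
  CH(COOCH3): pendant –COOCH3: carbonyl C bonded to C and –OCH3 → ester.
Ester appears at: CH(OCOCH3), CH(OCOCH3), CH(COOCH3), CH(OCOCH3), CH(COOCH3) → 5.

5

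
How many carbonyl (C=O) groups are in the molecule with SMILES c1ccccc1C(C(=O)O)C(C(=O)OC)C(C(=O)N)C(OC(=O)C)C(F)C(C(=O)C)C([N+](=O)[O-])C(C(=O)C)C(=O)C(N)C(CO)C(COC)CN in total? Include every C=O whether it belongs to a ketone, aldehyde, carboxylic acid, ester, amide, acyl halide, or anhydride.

7

CH(COOH): carboxylic acid, 1 C=O (running total 1).
CH(COOCH3): ester, 1 C=O (running total 2).
CH(CONH2): amide, 1 C=O (running total 3).
CH(OCOCH3): ester, 1 C=O (running total 4).
CH(COCH3): ketone, 1 C=O (running total 5).
CH(COCH3): ketone, 1 C=O (running total 6).
CO: ketone, 1 C=O (running total 7).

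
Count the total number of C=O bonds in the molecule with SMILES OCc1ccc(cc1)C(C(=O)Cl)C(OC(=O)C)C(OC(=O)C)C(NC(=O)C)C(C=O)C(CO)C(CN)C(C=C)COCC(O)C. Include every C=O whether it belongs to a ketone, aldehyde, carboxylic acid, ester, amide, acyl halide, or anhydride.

CH(COCl): acyl halide, 1 C=O (running total 1).
CH(OCOCH3): ester, 1 C=O (running total 2).
CH(OCOCH3): ester, 1 C=O (running total 3).
CH(NHCOCH3): amide, 1 C=O (running total 4).
CH(CHO): aldehyde, 1 C=O (running total 5).

5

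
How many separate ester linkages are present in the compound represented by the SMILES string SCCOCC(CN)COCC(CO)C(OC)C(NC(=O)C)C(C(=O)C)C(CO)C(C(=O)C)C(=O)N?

Taking each segment in turn:
  HSCH2: –SH on an sp³ carbon → thiol.
  CH2OCH2: C–O–C with sp³ carbons on both sides and no adjacent C=O → ether.
  CH(CH2NH2): pendant –CH2NH2: N on sp³ C, no adjacent C=O → amine.
  CH2OCH2: C–O–C with sp³ carbons on both sides and no adjacent C=O → ether.
  CH(CH2OH): pendant –CH2OH on an sp³ backbone C → alcohol.
  CH(OCH3): pendant –OCH3: C–O–C with sp³ C, no adjacent C=O → ether.
  CH(NHCOCH3): pendant –NHC(=O)CH3: N bonded to a carbonyl → amide (not amine).
  CH(COCH3): pendant –COCH3: carbonyl C bonded to two carbons → ketone.
  CH(CH2OH): pendant –CH2OH on an sp³ backbone C → alcohol.
  CH(COCH3): pendant –COCH3: carbonyl C bonded to two carbons → ketone.
  CONH2: –C(=O)NH2: carbonyl C bonded to C and to N → amide (the N is not a separate amine).
No segment is a ester: CH2OCH2 is ether, not ester; CH2OCH2 is ether, not ester; CH(OCH3) is ether, not ester. → 0.

0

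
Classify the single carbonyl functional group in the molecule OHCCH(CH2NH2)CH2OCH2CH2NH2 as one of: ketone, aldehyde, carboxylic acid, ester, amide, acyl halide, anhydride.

aldehyde

The carbonyl is in the OHC segment: terminal –CHO: carbonyl C bonded to H and C → aldehyde.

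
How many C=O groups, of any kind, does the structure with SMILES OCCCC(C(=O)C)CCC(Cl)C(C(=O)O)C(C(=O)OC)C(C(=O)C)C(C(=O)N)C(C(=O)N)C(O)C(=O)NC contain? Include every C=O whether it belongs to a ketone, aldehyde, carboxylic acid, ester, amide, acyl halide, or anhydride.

CH(COCH3): ketone, 1 C=O (running total 1).
CH(COOH): carboxylic acid, 1 C=O (running total 2).
CH(COOCH3): ester, 1 C=O (running total 3).
CH(COCH3): ketone, 1 C=O (running total 4).
CH(CONH2): amide, 1 C=O (running total 5).
CH(CONH2): amide, 1 C=O (running total 6).
CONHCH3: amide, 1 C=O (running total 7).

7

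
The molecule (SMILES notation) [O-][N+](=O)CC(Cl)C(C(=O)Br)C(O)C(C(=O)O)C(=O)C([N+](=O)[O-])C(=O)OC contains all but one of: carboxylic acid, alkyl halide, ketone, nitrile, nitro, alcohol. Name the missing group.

nitrile

ketone: present (CO — –C(=O)– with carbon on both sides → ketone).
nitro: present (O2NCH2 — –NO2 on carbon → nitro group).
alkyl halide: present (CH(Cl) — halogen on an sp³ carbon → alkyl halide).
carboxylic acid: present (CH(COOH) — pendant –COOH: carbonyl C bonded to C and –OH → carboxylic acid).
alcohol: present (CH(OH) — –OH on an sp³ carbon → alcohol (secondary)).
nitrile: no segment matches this pattern.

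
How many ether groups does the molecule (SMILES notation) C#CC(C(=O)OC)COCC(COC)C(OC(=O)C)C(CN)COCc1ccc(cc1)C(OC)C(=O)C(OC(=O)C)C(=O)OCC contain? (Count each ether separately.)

Taking each segment in turn:
  HC≡C: C≡C triple bond → alkyne.
  CH(COOCH3): pendant –COOCH3: carbonyl C bonded to C and –OCH3 → ester.
  CH2OCH2: C–O–C with sp³ carbons on both sides and no adjacent C=O → ether.
  CH(CH2OCH3): pendant –CH2OCH3: C–O–C linkage → ether.
  CH(OCOCH3): pendant –OC(=O)CH3: an acyloxy group → ester.
  CH(CH2NH2): pendant –CH2NH2: N on sp³ C, no adjacent C=O → amine.
  CH2OCH2: C–O–C with sp³ carbons on both sides and no adjacent C=O → ether.
  C6H4: para-disubstituted benzene ring → arene.
  CH(OCH3): pendant –OCH3: C–O–C with sp³ C, no adjacent C=O → ether.
  CO: –C(=O)– with carbon on both sides → ketone.
  CH(OCOCH3): pendant –OC(=O)CH3: an acyloxy group → ester.
  COOCH2CH3: –C(=O)OCH2CH3: carbonyl C bonded to C and to –OEt → ester.
Ether appears at: CH2OCH2, CH(CH2OCH3), CH2OCH2, CH(OCH3) → 4.

4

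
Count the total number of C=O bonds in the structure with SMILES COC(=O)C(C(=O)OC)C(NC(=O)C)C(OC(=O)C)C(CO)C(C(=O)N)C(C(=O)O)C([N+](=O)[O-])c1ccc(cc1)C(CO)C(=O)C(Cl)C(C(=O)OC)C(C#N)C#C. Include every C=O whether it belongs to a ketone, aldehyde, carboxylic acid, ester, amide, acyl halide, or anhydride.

8

CH3OOC: ester, 1 C=O (running total 1).
CH(COOCH3): ester, 1 C=O (running total 2).
CH(NHCOCH3): amide, 1 C=O (running total 3).
CH(OCOCH3): ester, 1 C=O (running total 4).
CH(CONH2): amide, 1 C=O (running total 5).
CH(COOH): carboxylic acid, 1 C=O (running total 6).
CO: ketone, 1 C=O (running total 7).
CH(COOCH3): ester, 1 C=O (running total 8).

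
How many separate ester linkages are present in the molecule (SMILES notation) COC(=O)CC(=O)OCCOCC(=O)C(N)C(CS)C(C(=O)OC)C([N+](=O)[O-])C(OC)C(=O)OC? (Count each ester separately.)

4

Taking each segment in turn:
  CH3OOC: CH3O–C(=O)–: carbonyl C bonded to C and to –OCH3 → ester (not ketone + ether).
  CH2COOCH2: –C(=O)–O–C with C on the carbonyl side → ester.
  CH2OCH2: C–O–C with sp³ carbons on both sides and no adjacent C=O → ether.
  CO: –C(=O)– with carbon on both sides → ketone.
  CH(NH2): –NH2 on an sp³ carbon with no adjacent C=O → amine.
  CH(CH2SH): pendant –CH2SH → thiol.
  CH(COOCH3): pendant –COOCH3: carbonyl C bonded to C and –OCH3 → ester.
  CH(NO2): –NO2 on an sp³ carbon → nitro (the N=O is not a carbonyl).
  CH(OCH3): pendant –OCH3: C–O–C with sp³ C, no adjacent C=O → ether.
  COOCH3: –C(=O)OCH3: carbonyl C bonded to C and to –OCH3 → ester (not ketone + ether).
Ester appears at: CH3OOC, CH2COOCH2, CH(COOCH3), COOCH3 → 4.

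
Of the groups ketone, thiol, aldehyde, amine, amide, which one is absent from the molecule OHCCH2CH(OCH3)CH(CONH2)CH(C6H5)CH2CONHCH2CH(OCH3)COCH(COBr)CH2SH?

ketone: present (CO — –C(=O)– with carbon on both sides → ketone).
amide: present (CH(CONH2) — pendant –CONH2: carbonyl C bonded to C and N → amide).
aldehyde: present (OHC — terminal –CHO: carbonyl C bonded to H and C → aldehyde).
thiol: present (CH2SH — –SH on an sp³ carbon → thiol).
amine: absent. In each of CH(CONH2) and CH2CONHCH2, the nitrogen is bonded directly to a carbonyl carbon, making it part of an amide, not a free amine.

amine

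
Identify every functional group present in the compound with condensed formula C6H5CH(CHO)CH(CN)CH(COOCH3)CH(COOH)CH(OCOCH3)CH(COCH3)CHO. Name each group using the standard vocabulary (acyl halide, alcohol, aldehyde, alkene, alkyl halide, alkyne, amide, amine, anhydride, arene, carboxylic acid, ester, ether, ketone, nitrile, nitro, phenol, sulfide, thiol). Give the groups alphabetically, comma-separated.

aldehyde, arene, carboxylic acid, ester, ketone, nitrile

C6H5– phenyl ring → arene.
pendant –CHO: carbonyl C bonded to C and H → aldehyde.
pendant –C≡N: nitrile.
pendant –COOCH3: carbonyl C bonded to C and –OCH3 → ester.
pendant –COOH: carbonyl C bonded to C and –OH → carboxylic acid.
pendant –OC(=O)CH3: an acyloxy group → ester.
pendant –COCH3: carbonyl C bonded to two carbons → ketone.
terminal –CHO: carbonyl C bonded to H and C → aldehyde.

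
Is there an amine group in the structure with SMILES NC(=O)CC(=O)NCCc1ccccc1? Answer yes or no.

no

–C(=O)NH2: carbonyl C bonded to C and to N → amide (the N is not a separate amine).
–C(=O)–N– linkage → amide (the N is not an amine).
–C6H5 phenyl ring → arene.
In each of H2NCO and CH2CONHCH2, the nitrogen is bonded directly to a carbonyl carbon, making it part of an amide, not a free amine.
The groups actually present are: amide, arene.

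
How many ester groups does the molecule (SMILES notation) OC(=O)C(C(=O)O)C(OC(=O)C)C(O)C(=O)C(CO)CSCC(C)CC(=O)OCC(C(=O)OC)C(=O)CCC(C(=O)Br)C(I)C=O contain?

3

–COOH: carbonyl C bonded to –OH and C → carboxylic acid (the –OH is not a separate alcohol).
pendant –COOH: carbonyl C bonded to C and –OH → carboxylic acid.
pendant –OC(=O)CH3: an acyloxy group → ester.
–OH on an sp³ carbon → alcohol (secondary).
–C(=O)– with carbon on both sides → ketone.
pendant –CH2OH on an sp³ backbone C → alcohol.
C–S–C linkage → sulfide (thioether).
–C(=O)–O–C with C on the carbonyl side → ester.
pendant –COOCH3: carbonyl C bonded to C and –OCH3 → ester.
–C(=O)– with carbon on both sides → ketone.
pendant –C(=O)X: carbonyl C bonded to C and halogen → acyl halide.
halogen on an sp³ carbon → alkyl halide.
terminal –CHO: carbonyl C bonded to H and C → aldehyde.
Ester appears at: CH(OCOCH3), CH2COOCH2, CH(COOCH3) → 3.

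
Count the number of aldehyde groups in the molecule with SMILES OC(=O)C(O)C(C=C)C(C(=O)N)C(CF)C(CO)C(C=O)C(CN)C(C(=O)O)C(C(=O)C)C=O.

2

–COOH: carbonyl C bonded to –OH and C → carboxylic acid (the –OH is not a separate alcohol).
–OH on an sp³ carbon → alcohol (secondary).
pendant –CH=CH2: C=C double bond → alkene.
pendant –CONH2: carbonyl C bonded to C and N → amide.
pendant –CH2X: halogen on sp³ carbon → alkyl halide.
pendant –CH2OH on an sp³ backbone C → alcohol.
pendant –CHO: carbonyl C bonded to C and H → aldehyde.
pendant –CH2NH2: N on sp³ C, no adjacent C=O → amine.
pendant –COOH: carbonyl C bonded to C and –OH → carboxylic acid.
pendant –COCH3: carbonyl C bonded to two carbons → ketone.
terminal –CHO: carbonyl C bonded to H and C → aldehyde.
Aldehyde appears at: CH(CHO), CHO → 2.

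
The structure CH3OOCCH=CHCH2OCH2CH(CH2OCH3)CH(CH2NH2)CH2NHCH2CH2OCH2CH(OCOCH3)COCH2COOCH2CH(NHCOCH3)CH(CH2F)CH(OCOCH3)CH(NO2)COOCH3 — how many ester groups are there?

5

CH3O–C(=O)–: carbonyl C bonded to C and to –OCH3 → ester (not ketone + ether).
C=C double bond → alkene.
C–O–C with sp³ carbons on both sides and no adjacent C=O → ether.
pendant –CH2OCH3: C–O–C linkage → ether.
pendant –CH2NH2: N on sp³ C, no adjacent C=O → amine.
C–N–C with sp³ carbons and no adjacent C=O → amine (secondary).
C–O–C with sp³ carbons on both sides and no adjacent C=O → ether.
pendant –OC(=O)CH3: an acyloxy group → ester.
–C(=O)– with carbon on both sides → ketone.
–C(=O)–O–C with C on the carbonyl side → ester.
pendant –NHC(=O)CH3: N bonded to a carbonyl → amide (not amine).
pendant –CH2X: halogen on sp³ carbon → alkyl halide.
pendant –OC(=O)CH3: an acyloxy group → ester.
–NO2 on an sp³ carbon → nitro (the N=O is not a carbonyl).
–C(=O)OCH3: carbonyl C bonded to C and to –OCH3 → ester (not ketone + ether).
Ester appears at: CH3OOC, CH(OCOCH3), CH2COOCH2, CH(OCOCH3), COOCH3 → 5.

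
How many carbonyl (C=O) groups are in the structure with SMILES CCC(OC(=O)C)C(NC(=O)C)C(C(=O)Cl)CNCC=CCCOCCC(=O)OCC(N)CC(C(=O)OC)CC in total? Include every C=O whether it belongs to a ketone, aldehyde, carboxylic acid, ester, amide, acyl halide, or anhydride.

5

CH(OCOCH3): ester, 1 C=O (running total 1).
CH(NHCOCH3): amide, 1 C=O (running total 2).
CH(COCl): acyl halide, 1 C=O (running total 3).
CH2COOCH2: ester, 1 C=O (running total 4).
CH(COOCH3): ester, 1 C=O (running total 5).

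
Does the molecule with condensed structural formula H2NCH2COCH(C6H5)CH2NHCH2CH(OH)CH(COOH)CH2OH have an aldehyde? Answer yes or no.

–NH2 on an sp³ carbon with no adjacent C=O → amine.
–C(=O)– with carbon on both sides → ketone.
pendant –C6H5: benzene ring → arene.
C–N–C with sp³ carbons and no adjacent C=O → amine (secondary).
–OH on an sp³ carbon → alcohol (secondary).
pendant –COOH: carbonyl C bonded to C and –OH → carboxylic acid.
–OH on an sp³ carbon → alcohol.
In CO, the carbonyl carbon is bonded to two carbons, so it is a ketone, not an aldehyde. In CH(COOH), the carbonyl carbon bears –OH, not –H, so it is a carboxylic acid.
The groups actually present are: alcohol, amine, arene, carboxylic acid, ketone.

no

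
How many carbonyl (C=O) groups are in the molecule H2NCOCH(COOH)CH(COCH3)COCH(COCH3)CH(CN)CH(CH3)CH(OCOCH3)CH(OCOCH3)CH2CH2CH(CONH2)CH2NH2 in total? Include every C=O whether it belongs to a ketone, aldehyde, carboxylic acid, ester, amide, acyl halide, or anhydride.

H2NCO: amide, 1 C=O (running total 1).
CH(COOH): carboxylic acid, 1 C=O (running total 2).
CH(COCH3): ketone, 1 C=O (running total 3).
CO: ketone, 1 C=O (running total 4).
CH(COCH3): ketone, 1 C=O (running total 5).
CH(OCOCH3): ester, 1 C=O (running total 6).
CH(OCOCH3): ester, 1 C=O (running total 7).
CH(CONH2): amide, 1 C=O (running total 8).

8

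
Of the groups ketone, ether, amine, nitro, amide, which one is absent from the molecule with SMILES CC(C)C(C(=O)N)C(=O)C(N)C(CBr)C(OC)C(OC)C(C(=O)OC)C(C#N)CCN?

nitro

amine: present (CH(NH2) — –NH2 on an sp³ carbon with no adjacent C=O → amine).
ether: present (CH(OCH3) — pendant –OCH3: C–O–C with sp³ C, no adjacent C=O → ether).
amide: present (CH(CONH2) — pendant –CONH2: carbonyl C bonded to C and N → amide).
ketone: present (CO — –C(=O)– with carbon on both sides → ketone).
nitro: no segment matches this pattern.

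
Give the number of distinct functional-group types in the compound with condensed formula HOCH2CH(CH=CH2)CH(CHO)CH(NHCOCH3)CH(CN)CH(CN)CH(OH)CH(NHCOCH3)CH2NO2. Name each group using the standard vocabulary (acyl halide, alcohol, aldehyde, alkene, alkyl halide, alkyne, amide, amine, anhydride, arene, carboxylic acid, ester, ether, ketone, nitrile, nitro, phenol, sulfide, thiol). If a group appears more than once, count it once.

HO– on an sp³ carbon → alcohol.
pendant –CH=CH2: C=C double bond → alkene.
pendant –CHO: carbonyl C bonded to C and H → aldehyde.
pendant –NHC(=O)CH3: N bonded to a carbonyl → amide (not amine).
pendant –C≡N: nitrile.
pendant –C≡N: nitrile.
–OH on an sp³ carbon → alcohol (secondary).
pendant –NHC(=O)CH3: N bonded to a carbonyl → amide (not amine).
–NO2 on carbon → nitro group.
Distinct types present: alcohol, aldehyde, alkene, amide, nitrile, nitro.

6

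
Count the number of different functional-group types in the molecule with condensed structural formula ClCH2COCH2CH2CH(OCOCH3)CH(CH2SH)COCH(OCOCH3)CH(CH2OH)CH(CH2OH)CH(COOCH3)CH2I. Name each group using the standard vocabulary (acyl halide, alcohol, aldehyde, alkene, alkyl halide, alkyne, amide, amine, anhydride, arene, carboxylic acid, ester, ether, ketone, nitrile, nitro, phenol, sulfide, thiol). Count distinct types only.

Taking each segment in turn:
  ClCH2: halogen on an sp³ carbon → alkyl halide.
  CO: –C(=O)– with carbon on both sides → ketone.
  CH(OCOCH3): pendant –OC(=O)CH3: an acyloxy group → ester.
  CH(CH2SH): pendant –CH2SH → thiol.
  CO: –C(=O)– with carbon on both sides → ketone.
  CH(OCOCH3): pendant –OC(=O)CH3: an acyloxy group → ester.
  CH(CH2OH): pendant –CH2OH on an sp³ backbone C → alcohol.
  CH(CH2OH): pendant –CH2OH on an sp³ backbone C → alcohol.
  CH(COOCH3): pendant –COOCH3: carbonyl C bonded to C and –OCH3 → ester.
  CH2I: halogen on an sp³ carbon → alkyl halide.
Distinct types present: alcohol, alkyl halide, ester, ketone, thiol.

5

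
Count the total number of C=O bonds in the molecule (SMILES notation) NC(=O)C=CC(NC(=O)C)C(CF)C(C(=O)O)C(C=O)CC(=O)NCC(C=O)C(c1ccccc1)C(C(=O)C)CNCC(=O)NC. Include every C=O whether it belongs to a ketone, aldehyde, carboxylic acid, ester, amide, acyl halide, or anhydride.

8

H2NCO: amide, 1 C=O (running total 1).
CH(NHCOCH3): amide, 1 C=O (running total 2).
CH(COOH): carboxylic acid, 1 C=O (running total 3).
CH(CHO): aldehyde, 1 C=O (running total 4).
CH2CONHCH2: amide, 1 C=O (running total 5).
CH(CHO): aldehyde, 1 C=O (running total 6).
CH(COCH3): ketone, 1 C=O (running total 7).
CONHCH3: amide, 1 C=O (running total 8).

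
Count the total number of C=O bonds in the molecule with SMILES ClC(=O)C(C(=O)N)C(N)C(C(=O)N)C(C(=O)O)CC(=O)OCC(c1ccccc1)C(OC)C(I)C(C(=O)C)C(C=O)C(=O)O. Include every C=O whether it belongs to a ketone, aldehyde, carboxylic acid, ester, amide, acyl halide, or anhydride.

ClCO: acyl halide, 1 C=O (running total 1).
CH(CONH2): amide, 1 C=O (running total 2).
CH(CONH2): amide, 1 C=O (running total 3).
CH(COOH): carboxylic acid, 1 C=O (running total 4).
CH2COOCH2: ester, 1 C=O (running total 5).
CH(COCH3): ketone, 1 C=O (running total 6).
CH(CHO): aldehyde, 1 C=O (running total 7).
COOH: carboxylic acid, 1 C=O (running total 8).

8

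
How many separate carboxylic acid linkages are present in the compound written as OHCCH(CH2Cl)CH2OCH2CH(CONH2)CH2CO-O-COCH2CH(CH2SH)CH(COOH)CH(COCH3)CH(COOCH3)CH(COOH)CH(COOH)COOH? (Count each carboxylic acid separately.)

Taking each segment in turn:
  OHC: terminal –CHO: carbonyl C bonded to H and C → aldehyde.
  CH(CH2Cl): pendant –CH2X: halogen on sp³ carbon → alkyl halide.
  CH2OCH2: C–O–C with sp³ carbons on both sides and no adjacent C=O → ether.
  CH(CONH2): pendant –CONH2: carbonyl C bonded to C and N → amide.
  CH2CO-O-COCH2: two acyl groups sharing one oxygen, –C(=O)–O–C(=O)– → anhydride.
  CH(CH2SH): pendant –CH2SH → thiol.
  CH(COOH): pendant –COOH: carbonyl C bonded to C and –OH → carboxylic acid.
  CH(COCH3): pendant –COCH3: carbonyl C bonded to two carbons → ketone.
  CH(COOCH3): pendant –COOCH3: carbonyl C bonded to C and –OCH3 → ester.
  CH(COOH): pendant –COOH: carbonyl C bonded to C and –OH → carboxylic acid.
  CH(COOH): pendant –COOH: carbonyl C bonded to C and –OH → carboxylic acid.
  COOH: –COOH: carbonyl C bonded to –OH and C → carboxylic acid (the –OH is not a separate alcohol).
Carboxylic acid appears at: CH(COOH), CH(COOH), CH(COOH), COOH → 4.

4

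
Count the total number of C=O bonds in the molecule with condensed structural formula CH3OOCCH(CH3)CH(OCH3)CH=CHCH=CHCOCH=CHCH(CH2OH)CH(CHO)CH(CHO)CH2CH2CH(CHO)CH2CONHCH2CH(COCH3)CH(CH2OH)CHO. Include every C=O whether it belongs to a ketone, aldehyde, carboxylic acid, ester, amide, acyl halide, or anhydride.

CH3OOC: ester, 1 C=O (running total 1).
CO: ketone, 1 C=O (running total 2).
CH(CHO): aldehyde, 1 C=O (running total 3).
CH(CHO): aldehyde, 1 C=O (running total 4).
CH(CHO): aldehyde, 1 C=O (running total 5).
CH2CONHCH2: amide, 1 C=O (running total 6).
CH(COCH3): ketone, 1 C=O (running total 7).
CHO: aldehyde, 1 C=O (running total 8).

8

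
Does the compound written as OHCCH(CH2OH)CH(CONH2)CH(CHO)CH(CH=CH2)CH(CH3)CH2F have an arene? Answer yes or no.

no

terminal –CHO: carbonyl C bonded to H and C → aldehyde.
pendant –CH2OH on an sp³ backbone C → alcohol.
pendant –CONH2: carbonyl C bonded to C and N → amide.
pendant –CHO: carbonyl C bonded to C and H → aldehyde.
pendant –CH=CH2: C=C double bond → alkene.
halogen on an sp³ carbon → alkyl halide.
The groups actually present are: alcohol, aldehyde, alkene, alkyl halide, amide.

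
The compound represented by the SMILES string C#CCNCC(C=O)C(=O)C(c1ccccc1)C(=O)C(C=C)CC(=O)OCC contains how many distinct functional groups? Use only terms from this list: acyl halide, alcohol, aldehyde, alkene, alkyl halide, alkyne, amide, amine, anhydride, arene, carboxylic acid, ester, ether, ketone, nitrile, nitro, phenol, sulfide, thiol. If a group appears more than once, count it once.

7

C≡C triple bond → alkyne.
C–N–C with sp³ carbons and no adjacent C=O → amine (secondary).
pendant –CHO: carbonyl C bonded to C and H → aldehyde.
–C(=O)– with carbon on both sides → ketone.
pendant –C6H5: benzene ring → arene.
–C(=O)– with carbon on both sides → ketone.
pendant –CH=CH2: C=C double bond → alkene.
–C(=O)–O–C with C on the carbonyl side → ester.
Distinct types present: aldehyde, alkene, alkyne, amine, arene, ester, ketone.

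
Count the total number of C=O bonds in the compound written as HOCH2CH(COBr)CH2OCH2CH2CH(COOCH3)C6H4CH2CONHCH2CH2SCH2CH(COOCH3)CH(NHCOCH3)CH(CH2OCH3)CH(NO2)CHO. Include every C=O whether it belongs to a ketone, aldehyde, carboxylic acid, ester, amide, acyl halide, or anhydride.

CH(COBr): acyl halide, 1 C=O (running total 1).
CH(COOCH3): ester, 1 C=O (running total 2).
CH2CONHCH2: amide, 1 C=O (running total 3).
CH(COOCH3): ester, 1 C=O (running total 4).
CH(NHCOCH3): amide, 1 C=O (running total 5).
CHO: aldehyde, 1 C=O (running total 6).

6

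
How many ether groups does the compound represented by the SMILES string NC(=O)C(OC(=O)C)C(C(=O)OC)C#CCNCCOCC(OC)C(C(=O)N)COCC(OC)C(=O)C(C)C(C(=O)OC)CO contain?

4

Taking each segment in turn:
  H2NCO: –C(=O)NH2: carbonyl C bonded to C and to N → amide (the N is not a separate amine).
  CH(OCOCH3): pendant –OC(=O)CH3: an acyloxy group → ester.
  CH(COOCH3): pendant –COOCH3: carbonyl C bonded to C and –OCH3 → ester.
  C≡C: C≡C triple bond → alkyne.
  CH2NHCH2: C–N–C with sp³ carbons and no adjacent C=O → amine (secondary).
  CH2OCH2: C–O–C with sp³ carbons on both sides and no adjacent C=O → ether.
  CH(OCH3): pendant –OCH3: C–O–C with sp³ C, no adjacent C=O → ether.
  CH(CONH2): pendant –CONH2: carbonyl C bonded to C and N → amide.
  CH2OCH2: C–O–C with sp³ carbons on both sides and no adjacent C=O → ether.
  CH(OCH3): pendant –OCH3: C–O–C with sp³ C, no adjacent C=O → ether.
  CO: –C(=O)– with carbon on both sides → ketone.
  CH(COOCH3): pendant –COOCH3: carbonyl C bonded to C and –OCH3 → ester.
  CH2OH: –OH on an sp³ carbon → alcohol.
Ether appears at: CH2OCH2, CH(OCH3), CH2OCH2, CH(OCH3) → 4.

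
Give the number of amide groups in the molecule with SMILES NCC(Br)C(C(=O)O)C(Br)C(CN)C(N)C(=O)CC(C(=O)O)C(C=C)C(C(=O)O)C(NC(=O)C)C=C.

1

Working along the chain:
  H2NCH2: –NH2 on an sp³ carbon with no adjacent C=O → amine.
  CH(Br): halogen on an sp³ carbon → alkyl halide.
  CH(COOH): pendant –COOH: carbonyl C bonded to C and –OH → carboxylic acid.
  CH(Br): halogen on an sp³ carbon → alkyl halide.
  CH(CH2NH2): pendant –CH2NH2: N on sp³ C, no adjacent C=O → amine.
  CH(NH2): –NH2 on an sp³ carbon with no adjacent C=O → amine.
  CO: –C(=O)– with carbon on both sides → ketone.
  CH(COOH): pendant –COOH: carbonyl C bonded to C and –OH → carboxylic acid.
  CH(CH=CH2): pendant –CH=CH2: C=C double bond → alkene.
  CH(COOH): pendant –COOH: carbonyl C bonded to C and –OH → carboxylic acid.
  CH(NHCOCH3): pendant –NHC(=O)CH3: N bonded to a carbonyl → amide (not amine).
  CH=CH2: C=C double bond → alkene.
Amide appears at: CH(NHCOCH3) → 1.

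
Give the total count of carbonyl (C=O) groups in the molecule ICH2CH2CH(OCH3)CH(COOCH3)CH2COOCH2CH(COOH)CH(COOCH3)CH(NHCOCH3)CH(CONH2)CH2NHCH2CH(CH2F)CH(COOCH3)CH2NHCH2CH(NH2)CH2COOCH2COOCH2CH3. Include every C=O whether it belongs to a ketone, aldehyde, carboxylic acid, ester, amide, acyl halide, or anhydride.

CH(COOCH3): ester, 1 C=O (running total 1).
CH2COOCH2: ester, 1 C=O (running total 2).
CH(COOH): carboxylic acid, 1 C=O (running total 3).
CH(COOCH3): ester, 1 C=O (running total 4).
CH(NHCOCH3): amide, 1 C=O (running total 5).
CH(CONH2): amide, 1 C=O (running total 6).
CH(COOCH3): ester, 1 C=O (running total 7).
CH2COOCH2: ester, 1 C=O (running total 8).
COOCH2CH3: ester, 1 C=O (running total 9).

9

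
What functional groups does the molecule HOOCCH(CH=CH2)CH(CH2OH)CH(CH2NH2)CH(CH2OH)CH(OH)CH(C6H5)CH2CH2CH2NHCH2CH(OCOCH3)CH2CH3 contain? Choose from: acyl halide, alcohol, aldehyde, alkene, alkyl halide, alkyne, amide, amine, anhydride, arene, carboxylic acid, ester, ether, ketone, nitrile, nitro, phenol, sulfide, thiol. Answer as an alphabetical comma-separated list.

Reading the structure from left to right:
  HOOC: –COOH: carbonyl C bonded to –OH and C → carboxylic acid (the –OH is not a separate alcohol).
  CH(CH=CH2): pendant –CH=CH2: C=C double bond → alkene.
  CH(CH2OH): pendant –CH2OH on an sp³ backbone C → alcohol.
  CH(CH2NH2): pendant –CH2NH2: N on sp³ C, no adjacent C=O → amine.
  CH(CH2OH): pendant –CH2OH on an sp³ backbone C → alcohol.
  CH(OH): –OH on an sp³ carbon → alcohol (secondary).
  CH(C6H5): pendant –C6H5: benzene ring → arene.
  CH2NHCH2: C–N–C with sp³ carbons and no adjacent C=O → amine (secondary).
  CH(OCOCH3): pendant –OC(=O)CH3: an acyloxy group → ester.

alcohol, alkene, amine, arene, carboxylic acid, ester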